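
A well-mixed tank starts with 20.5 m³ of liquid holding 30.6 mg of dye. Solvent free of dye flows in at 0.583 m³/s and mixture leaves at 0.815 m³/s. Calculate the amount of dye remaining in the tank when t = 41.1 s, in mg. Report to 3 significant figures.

3.40 mg

Total volume: dV/dt = Q_in − Q_out = -0.23200 m³/s, so V(t) = 20.5 − 0.23200 t and V(41.1) = 10.965 m³.
No dye enters, so dm/dt = −Q_out · (m/V).
dm/m = −Q_out dt/(V₀ − 0.23200 t); integrating gives ln(m/m₀) = −(Q_out/(Q_in−Q_out)) ln(V/V₀).
m = m₀ (V₀/V)^(Q_out/(Q_in−Q_out)) = 30.6 × (20.5/10.965)^(-3.5129) = 3.3968 mg.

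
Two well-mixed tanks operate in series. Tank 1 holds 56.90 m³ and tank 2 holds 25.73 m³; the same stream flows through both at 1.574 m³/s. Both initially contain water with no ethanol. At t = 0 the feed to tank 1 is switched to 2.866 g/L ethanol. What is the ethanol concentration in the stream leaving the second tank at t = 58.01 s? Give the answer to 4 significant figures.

1.883 g/L

Time constants: τᵢ = Vᵢ/Q for each well-mixed tank.
τ₁ = 56.90/1.574 = 36.1499 s; τ₂ = 25.73/1.574 = 16.3469 s.
Tank 1: C₁ = C_in(1 − e^(−t/τ₁)). Tank 2 (τ₁ ≠ τ₂): C₂ = C_in[1 − (τ₁ e^(−t/τ₁) − τ₂ e^(−t/τ₂))/(τ₁ − τ₂)].
At t = 58.01: e^(−t/τ₁) = 0.200949, e^(−t/τ₂) = 0.0287624.
C₂ = 2.866·[1 − (36.1499·0.200949 − 16.3469·0.0287624)/(19.8030)] = 2.866·0.656916 = 1.88272 g/L.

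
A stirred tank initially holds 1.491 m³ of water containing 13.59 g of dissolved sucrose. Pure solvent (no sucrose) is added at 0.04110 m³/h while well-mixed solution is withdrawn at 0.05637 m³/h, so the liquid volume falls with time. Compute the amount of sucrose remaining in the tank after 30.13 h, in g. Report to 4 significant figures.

3.480 g

Total volume: dV/dt = Q_in − Q_out = -0.0152700 m³/h, so V(t) = 1.491 − 0.0152700 t and V(30.13) = 1.03091 m³.
Species balance (pure solvent in): dm/dt = −Q_out · m/V(t).
Separate: dm/m = −Q_out dt/V(t) ⇒ ln(m/m₀) = −(Q_out/(Q_in−Q_out)) ln(V/V₀).
m = m₀ (V₀/V)^(Q_out/(Q_in−Q_out)) = 13.59 × (1.491/1.03091)^(-3.69155) = 3.48041 g.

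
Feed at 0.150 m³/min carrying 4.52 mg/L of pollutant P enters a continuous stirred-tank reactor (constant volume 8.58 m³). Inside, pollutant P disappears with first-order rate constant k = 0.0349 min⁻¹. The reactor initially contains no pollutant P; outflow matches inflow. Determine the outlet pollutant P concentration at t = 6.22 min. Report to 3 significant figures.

0.419 mg/L

Species balance: V dC/dt = Q C_in − Q C − k V C.
dC/dt = (Q/V) C_in − (Q/V + k) C; effective rate a = Q/V + k = 0.017483 + 0.0349 = 0.052383 min⁻¹.
C_ss = Q C_in/(Q + kV) = 1.5085 mg/L; C(t) = C_ss + (C₀ − C_ss) e^(−a t).
C(6.22) = 1.5085 + (-1.5085)·e^(−0.052383·6.22) = 1.5085 + (-1.5085)·0.72194 = 0.41947 mg/L.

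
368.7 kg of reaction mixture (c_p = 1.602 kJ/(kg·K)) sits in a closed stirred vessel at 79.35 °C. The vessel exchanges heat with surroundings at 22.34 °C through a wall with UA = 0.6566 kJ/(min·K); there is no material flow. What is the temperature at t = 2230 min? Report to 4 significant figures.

M c_p dT/dt = −UA(T − T_amb).
dT/dt = (T_ss − T)/τ with T_ss = T_amb = 22.3400 °C, τ = M c_p/UA = 368.7·1.602/0.6566 = 899.570 min.
Integrating: T(t) = T_ss + (T₀ − T_ss) e^(−t/τ).
T(2230) = 22.3400 + (57.0100)·0.0838301 = 27.1192 °C.

27.12 °C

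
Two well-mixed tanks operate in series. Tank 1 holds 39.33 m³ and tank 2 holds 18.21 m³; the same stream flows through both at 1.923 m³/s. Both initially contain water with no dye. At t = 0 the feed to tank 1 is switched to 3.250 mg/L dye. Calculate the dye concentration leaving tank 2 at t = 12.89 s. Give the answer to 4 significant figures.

Time constants: τᵢ = Vᵢ/Q for each well-mixed tank.
τ₁ = 39.33/1.923 = 20.4524 s; τ₂ = 18.21/1.923 = 9.46958 s.
Solving the cascade with C₁(0)=C₂(0)=0 gives C₂(t) = C_in[1 − (τ₁ e^(−t/τ₁) − τ₂ e^(−t/τ₂))/(τ₁ − τ₂)].
At t = 12.89: e^(−t/τ₁) = 0.532462, e^(−t/τ₂) = 0.256353.
C₂ = 3.250·[1 − (20.4524·0.532462 − 9.46958·0.256353)/(10.9828)] = 3.250·0.229472 = 0.745783 mg/L.

0.7458 mg/L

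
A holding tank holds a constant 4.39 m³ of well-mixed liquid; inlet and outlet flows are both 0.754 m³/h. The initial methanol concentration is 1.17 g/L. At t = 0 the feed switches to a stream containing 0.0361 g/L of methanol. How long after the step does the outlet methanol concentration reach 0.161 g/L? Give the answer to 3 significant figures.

Species balance: V dC/dt = Q(C_in − C) ⇒ τ = V/Q = 5.8223 h.
C(t) = C_in + (C₀ − C_in) e^(−t/τ). Set C = 0.161 and solve for t:
e^(−t/τ) = (C − C_in)/(C₀ − C_in) = (0.161 − 0.0361)/(1.17 − 0.0361) = 0.11015
t = −τ ln(…) = 5.8223 × 2.2059 = 12.843 h.

12.8 h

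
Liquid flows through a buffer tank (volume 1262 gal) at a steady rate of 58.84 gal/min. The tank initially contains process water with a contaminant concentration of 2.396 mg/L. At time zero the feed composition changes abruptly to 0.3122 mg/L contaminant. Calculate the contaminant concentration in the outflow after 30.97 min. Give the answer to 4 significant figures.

Species balance on the tank: V dC/dt = Q(C_in − C).
So dC/dt = (C_in − C)/τ with τ = V/Q = 1262/58.84 = 21.4480 min.
This is linear first-order; C(t) = C_in + (C₀ − C_in) e^(−t/τ).
C(30.97) = 0.3122 + (2.396 − 0.3122)·e^(−30.97/21.4480) = 0.3122 + (2.08380)·0.235992 = 0.803960 mg/L.

0.8040 mg/L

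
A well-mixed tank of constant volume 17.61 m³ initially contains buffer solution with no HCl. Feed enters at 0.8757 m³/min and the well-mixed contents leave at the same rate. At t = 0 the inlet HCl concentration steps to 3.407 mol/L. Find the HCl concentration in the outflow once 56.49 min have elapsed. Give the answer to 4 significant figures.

Mass balance on the solute (V constant): V dC/dt = Q(C_in − C).
So dC/dt = (C_in − C)/τ with τ = V/Q = 17.61/0.8757 = 20.1096 min.
C approaches C_in exponentially: C(t) = C_in + (C₀ − C_in) e^(−t/τ).
C(56.49) = 3.407 + (0 − 3.407)·e^(−56.49/20.1096) = 3.407 + (-3.40700)·0.0602591 = 3.20170 mol/L.

3.202 mol/L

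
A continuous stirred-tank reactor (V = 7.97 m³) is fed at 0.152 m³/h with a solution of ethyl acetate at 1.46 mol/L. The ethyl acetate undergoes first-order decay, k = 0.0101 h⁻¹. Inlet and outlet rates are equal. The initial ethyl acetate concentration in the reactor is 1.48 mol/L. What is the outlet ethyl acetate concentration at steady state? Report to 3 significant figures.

Accumulation = in − out − consumed: V dC/dt = Q C_in − Q C − k V C.
Steady state (dC/dt = 0): C_ss = Q C_in/(Q + kV) = C_in/(1 + kV/Q).
C_ss = 0.152·1.46/(0.152 + 0.0101·7.97) = 0.22192/0.23250 = 0.95451 mol/L.

0.955 mol/L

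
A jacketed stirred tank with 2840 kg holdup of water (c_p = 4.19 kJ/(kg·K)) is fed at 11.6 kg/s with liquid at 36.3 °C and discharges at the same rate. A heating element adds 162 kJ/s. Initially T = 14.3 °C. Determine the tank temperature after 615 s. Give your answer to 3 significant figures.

37.6 °C

Heat balance on the well-mixed liquid: M c_p dT/dt = ṁ c_p (T_in − T) + 162.
τ = M/ṁ = 244.83 s; T_ss = T_in + Q̇/(ṁ c_p) = 36.3 + 162/(11.6·4.19) = 39.633 °C.
This is linear first-order; T(t) = T_ss + (T₀ − T_ss) e^(−t/τ).
T(615) = 39.633 + (-25.333)·e^(−615/244.83) = 39.633 + (-25.333)·0.081108 = 37.578 °C.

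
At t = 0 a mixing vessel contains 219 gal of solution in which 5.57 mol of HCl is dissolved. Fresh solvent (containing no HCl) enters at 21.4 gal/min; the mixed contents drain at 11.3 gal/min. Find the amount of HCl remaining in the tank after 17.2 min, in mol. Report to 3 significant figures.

Let m(t) be the amount of HCl. Volume: V(t) = V₀ + (Q_in − Q_out) t = 219 + 10.100 t; V(17.2) = 392.72 gal.
Species balance (pure solvent in): dm/dt = −Q_out · m/V(t).
Separate: dm/m = −Q_out dt/V(t) ⇒ ln(m/m₀) = −(Q_out/(Q_in−Q_out)) ln(V/V₀).
m = m₀ (V₀/V)^(Q_out/(Q_in−Q_out)) = 5.57 × (219/392.72)^(1.1188) = 2.8979 mol.

2.90 mol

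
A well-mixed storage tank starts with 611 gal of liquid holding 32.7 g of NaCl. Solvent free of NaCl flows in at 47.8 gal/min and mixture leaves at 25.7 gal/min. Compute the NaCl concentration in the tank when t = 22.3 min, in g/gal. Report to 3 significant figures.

Let m(t) be the amount of NaCl. Volume: V(t) = V₀ + (Q_in − Q_out) t = 611 + 22.100 t; V(22.3) = 1103.8 gal.
Species balance (pure solvent in): dm/dt = −Q_out · m/V(t).
dm/m = −Q_out dt/(V₀ + 22.100 t); integrating gives ln(m/m₀) = −(Q_out/(Q_in−Q_out)) ln(V/V₀).
m = m₀ (V₀/V)^(Q_out/(Q_in−Q_out)) = 32.7 × (611/1103.8)^(1.1629) = 16.438 g.
C = m/V = 16.438/1103.8 = 0.014892 g/gal.

0.0149 g/gal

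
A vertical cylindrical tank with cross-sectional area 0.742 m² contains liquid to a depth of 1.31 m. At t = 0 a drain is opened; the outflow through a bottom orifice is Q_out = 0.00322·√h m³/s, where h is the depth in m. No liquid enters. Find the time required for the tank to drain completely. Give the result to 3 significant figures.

With no inflow, A dh/dt = −0.00322 √h.
This is separable: 2 d(√h)/dt = −0.00322/A, so √h = √h₀ − (0.00322/(2A)) t.
Set h = 0: 2√h₀ = (0.00322/A) t_empty ⇒ t_empty = 2A√h₀/0.00322.
t_empty = 2·0.742·√1.31/0.00322 = 1.4840·1.1446/0.00322 = 527.49 s.

527 s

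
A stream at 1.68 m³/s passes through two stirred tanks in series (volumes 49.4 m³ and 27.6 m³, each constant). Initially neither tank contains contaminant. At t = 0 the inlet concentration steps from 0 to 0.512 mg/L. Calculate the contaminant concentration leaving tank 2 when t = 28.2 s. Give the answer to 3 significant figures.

0.184 mg/L

Time constants: τᵢ = Vᵢ/Q for each well-mixed tank.
τ₁ = 49.4/1.68 = 29.405 s; τ₂ = 27.6/1.68 = 16.429 s.
Tank 1: C₁ = C_in(1 − e^(−t/τ₁)). Tank 2 (τ₁ ≠ τ₂): C₂ = C_in[1 − (τ₁ e^(−t/τ₁) − τ₂ e^(−t/τ₂))/(τ₁ − τ₂)].
At t = 28.2: e^(−t/τ₁) = 0.38327, e^(−t/τ₂) = 0.17969.
C₂ = 0.512·[1 − (29.405·0.38327 − 16.429·0.17969)/(12.976)] = 0.512·0.35900 = 0.18381 mg/L.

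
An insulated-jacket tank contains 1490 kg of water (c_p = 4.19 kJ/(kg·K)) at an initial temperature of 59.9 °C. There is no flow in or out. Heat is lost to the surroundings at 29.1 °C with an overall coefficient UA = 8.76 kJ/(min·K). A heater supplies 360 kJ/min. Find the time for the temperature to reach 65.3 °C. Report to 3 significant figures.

M c_p dT/dt = −UA(T − T_amb) + Q̇.
τ = M c_p/UA = 712.68 min; T_ss = T_amb + Q̇/UA = 29.1 + 360/8.76 = 70.196 °C.
T(t) = T_ss + (T₀ − T_ss)e^(−t/τ); set T = 65.3:
t = −τ ln[(T − T_ss)/(T₀ − T_ss)] = −712.68 · ln(0.47552) = 529.77 min.

530 min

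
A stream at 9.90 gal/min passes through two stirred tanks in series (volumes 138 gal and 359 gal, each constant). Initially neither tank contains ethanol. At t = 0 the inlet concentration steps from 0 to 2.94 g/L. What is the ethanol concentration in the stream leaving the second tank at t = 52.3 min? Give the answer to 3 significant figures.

Each tank obeys Vᵢ dCᵢ/dt = Q(Cᵢ₋₁ − Cᵢ), so τᵢ = Vᵢ/Q.
τ₁ = 138/9.90 = 13.939 min; τ₂ = 359/9.90 = 36.263 min.
Solving the cascade with C₁(0)=C₂(0)=0 gives C₂(t) = C_in[1 − (τ₁ e^(−t/τ₁) − τ₂ e^(−t/τ₂))/(τ₁ − τ₂)].
At t = 52.3: e^(−t/τ₁) = 0.023472, e^(−t/τ₂) = 0.23639.
C₂ = 2.94·[1 − (13.939·0.023472 − 36.263·0.23639)/(-22.323)] = 2.94·0.63065 = 1.8541 g/L.

1.85 g/L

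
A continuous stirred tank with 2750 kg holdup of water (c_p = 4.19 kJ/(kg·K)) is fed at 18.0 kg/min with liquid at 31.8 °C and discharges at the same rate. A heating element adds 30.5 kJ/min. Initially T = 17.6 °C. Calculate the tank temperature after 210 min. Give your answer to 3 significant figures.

M c_p dT/dt = ṁ c_p (T_in − T) + Q̇.
Rearrange: dT/dt = (T_ss − T)/τ with τ = M/ṁ = 152.78 min and T_ss = T_in + Q̇/(ṁ c_p) = 32.204 °C.
Solution: T(t) = T_ss + (T₀ − T_ss) e^(−t/τ).
T(210) = 32.204 + (-14.604)·e^(−210/152.78) = 32.204 + (-14.604)·0.25295 = 28.510 °C.

28.5 °C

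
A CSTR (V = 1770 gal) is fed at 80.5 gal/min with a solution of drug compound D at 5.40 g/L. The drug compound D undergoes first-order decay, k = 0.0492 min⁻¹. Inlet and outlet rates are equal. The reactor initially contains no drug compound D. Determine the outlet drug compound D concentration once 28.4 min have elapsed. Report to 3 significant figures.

Accumulation = in − out − consumed: V dC/dt = Q C_in − Q C − k V C.
dC/dt = (Q/V) C_in − (Q/V + k) C; effective rate a = Q/V + k = 0.045480 + 0.0492 = 0.094680 min⁻¹.
C_ss = Q C_in/(Q + kV) = 2.5939 g/L; C(t) = C_ss + (C₀ − C_ss) e^(−a t).
C(28.4) = 2.5939 + (-2.5939)·e^(−0.094680·28.4) = 2.5939 + (-2.5939)·0.067954 = 2.4177 g/L.

2.42 g/L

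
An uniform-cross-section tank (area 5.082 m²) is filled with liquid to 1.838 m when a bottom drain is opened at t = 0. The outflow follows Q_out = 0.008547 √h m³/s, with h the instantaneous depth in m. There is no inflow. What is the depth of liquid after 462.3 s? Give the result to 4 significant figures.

0.9350 m

Volume balance on the tank: A dh/dt = −0.008547 √h.
∫ h^(−1/2) dh = −(0.008547/A) ∫ dt, giving 2√h = 2√h₀ − (0.008547/A) t.
√h = √1.838 − 0.008547·462.3/(2·5.082) = 1.35573 − 0.388752 = 0.966976.
h = 0.966976² = 0.935043 m.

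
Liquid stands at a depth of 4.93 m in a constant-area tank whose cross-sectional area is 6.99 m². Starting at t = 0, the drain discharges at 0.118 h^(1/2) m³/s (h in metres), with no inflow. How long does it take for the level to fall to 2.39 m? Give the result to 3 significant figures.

79.9 s

A dh/dt = −Q_out = −0.118 √h.
Separate and integrate: 2(√h − √h₀) = −(0.118/A) t.
t = 2A(√h₀ − √h)/0.118 = 2·6.99·(√4.93 − √2.39)/0.118
  = 13.980 × (2.2204 − 1.5460) / 0.118 = 79.899 s.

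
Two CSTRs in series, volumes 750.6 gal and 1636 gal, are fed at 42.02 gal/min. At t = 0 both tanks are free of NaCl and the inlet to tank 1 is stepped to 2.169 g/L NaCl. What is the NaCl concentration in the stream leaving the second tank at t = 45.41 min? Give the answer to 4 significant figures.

Species balance on tank i: dCᵢ/dt = (Cᵢ₋₁ − Cᵢ)/τᵢ with τᵢ = Vᵢ/Q.
τ₁ = 750.6/42.02 = 17.8629 min; τ₂ = 1636/42.02 = 38.9338 min.
Tank 1: C₁ = C_in(1 − e^(−t/τ₁)). Tank 2 (τ₁ ≠ τ₂): C₂ = C_in[1 − (τ₁ e^(−t/τ₁) − τ₂ e^(−t/τ₂))/(τ₁ − τ₂)].
At t = 45.41: e^(−t/τ₁) = 0.0786980, e^(−t/τ₂) = 0.311506.
C₂ = 2.169·[1 − (17.8629·0.0786980 − 38.9338·0.311506)/(-21.0709)] = 2.169·0.491131 = 1.06526 g/L.

1.065 g/L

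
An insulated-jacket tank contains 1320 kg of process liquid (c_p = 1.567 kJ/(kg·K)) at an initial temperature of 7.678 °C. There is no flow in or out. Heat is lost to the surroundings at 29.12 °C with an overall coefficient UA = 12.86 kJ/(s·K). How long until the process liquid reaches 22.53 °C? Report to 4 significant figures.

Lumped-capacitance energy balance: M c_p dT/dt = UA(T_amb − T).
τ = M c_p/UA = 160.843 s; T_ss = T_amb = 29.1200 °C.
T(t) = T_ss + (T₀ − T_ss)e^(−t/τ); set T = 22.53:
t = −τ ln[(T − T_ss)/(T₀ − T_ss)] = −160.843 · ln(0.307341) = 189.762 s.

189.8 s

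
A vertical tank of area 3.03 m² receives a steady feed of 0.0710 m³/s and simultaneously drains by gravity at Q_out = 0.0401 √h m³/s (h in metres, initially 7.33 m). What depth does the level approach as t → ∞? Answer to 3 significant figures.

3.13 m

Mass balance (ρ constant): A dh/dt = Q_in − 0.0401 √h. At steady state dh/dt = 0:
Q_in = 0.0401 √h_ss ⇒ √h_ss = 0.0710/0.0401 = 1.7706.
h_ss = 1.7706² = 3.1349 m. (Since h₀ = 7.33 m > h_ss, the level will fall toward this value.)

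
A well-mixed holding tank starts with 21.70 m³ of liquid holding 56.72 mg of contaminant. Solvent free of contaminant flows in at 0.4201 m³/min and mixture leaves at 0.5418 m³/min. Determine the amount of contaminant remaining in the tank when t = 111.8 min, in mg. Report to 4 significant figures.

Let m(t) be the amount of contaminant. Volume: V(t) = V₀ + (Q_in − Q_out) t = 21.70 − 0.121700 t; V(111.8) = 8.09394 m³.
Solute balance: dm/dt = 0 − Q_out C = −Q_out m/V(t).
Separate: dm/m = −Q_out dt/V(t) ⇒ ln(m/m₀) = −(Q_out/(Q_in−Q_out)) ln(V/V₀).
m = m₀ (V₀/V)^(Q_out/(Q_in−Q_out)) = 56.72 × (21.70/8.09394)^(-4.45193) = 0.703032 mg.

0.7030 mg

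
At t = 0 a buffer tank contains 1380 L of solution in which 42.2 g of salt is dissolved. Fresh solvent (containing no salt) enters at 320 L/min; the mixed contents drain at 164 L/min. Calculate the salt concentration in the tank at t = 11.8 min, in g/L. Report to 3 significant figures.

Total volume: dV/dt = Q_in − Q_out = 156.00 L/min, so V(t) = 1380 + 156.00 t and V(11.8) = 3220.8 L.
Solute balance: dm/dt = 0 − Q_out C = −Q_out m/V(t).
dm/m = −Q_out dt/(V₀ + 156.00 t); integrating gives ln(m/m₀) = −(Q_out/(Q_in−Q_out)) ln(V/V₀).
m = m₀ (V₀/V)^(Q_out/(Q_in−Q_out)) = 42.2 × (1380/3220.8)^(1.0513) = 17.312 g.
C = m/V = 17.312/3220.8 = 0.0053751 g/L.

0.00538 g/L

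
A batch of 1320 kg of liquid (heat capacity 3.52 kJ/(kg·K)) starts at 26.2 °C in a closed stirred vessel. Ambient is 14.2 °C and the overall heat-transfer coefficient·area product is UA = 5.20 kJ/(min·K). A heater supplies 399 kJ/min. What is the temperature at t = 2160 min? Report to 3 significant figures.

85.2 °C

Lumped-capacitance energy balance: M c_p dT/dt = UA(T_amb − T) + Q̇.
dT/dt = (T_ss − T)/τ with T_ss = T_amb + Q̇/UA = 14.2 + 399/5.20 = 90.931 °C, τ = M c_p/UA = 1320·3.52/5.20 = 893.54 min.
T approaches T_ss exponentially: T(t) = T_ss + (T₀ − T_ss) e^(−t/τ).
T(2160) = 90.931 + (-64.731)·0.089157 = 85.160 °C.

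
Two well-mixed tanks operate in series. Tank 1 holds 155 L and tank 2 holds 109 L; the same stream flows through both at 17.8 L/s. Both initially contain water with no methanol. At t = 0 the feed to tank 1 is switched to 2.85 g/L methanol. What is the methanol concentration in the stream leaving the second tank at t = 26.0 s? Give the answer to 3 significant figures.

Species balance on tank i: dCᵢ/dt = (Cᵢ₋₁ − Cᵢ)/τᵢ with τᵢ = Vᵢ/Q.
τ₁ = 155/17.8 = 8.7079 s; τ₂ = 109/17.8 = 6.1236 s.
Tank 1: C₁ = C_in(1 − e^(−t/τ₁)). Tank 2 (τ₁ ≠ τ₂): C₂ = C_in[1 − (τ₁ e^(−t/τ₁) − τ₂ e^(−t/τ₂))/(τ₁ − τ₂)].
At t = 26.0: e^(−t/τ₁) = 0.050499, e^(−t/τ₂) = 0.014323.
C₂ = 2.85·[1 − (8.7079·0.050499 − 6.1236·0.014323)/(2.5843)] = 2.85·0.86378 = 2.4618 g/L.

2.46 g/L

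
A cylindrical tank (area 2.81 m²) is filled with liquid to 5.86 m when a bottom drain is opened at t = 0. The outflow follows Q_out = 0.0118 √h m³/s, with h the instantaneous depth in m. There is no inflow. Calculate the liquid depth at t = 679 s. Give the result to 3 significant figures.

0.990 m

A dh/dt = −Q_out = −0.0118 √h.
∫ h^(−1/2) dh = −(0.0118/A) ∫ dt, giving 2√h = 2√h₀ − (0.0118/A) t.
√h = √5.86 − 0.0118·679/(2·2.81) = 2.4207 − 1.4257 = 0.99509.
h = 0.99509² = 0.99019 m.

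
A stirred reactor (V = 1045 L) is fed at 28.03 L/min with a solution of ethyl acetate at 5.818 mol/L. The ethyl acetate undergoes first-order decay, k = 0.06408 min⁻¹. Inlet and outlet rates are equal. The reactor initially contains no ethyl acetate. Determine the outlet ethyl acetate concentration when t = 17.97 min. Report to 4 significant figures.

1.382 mol/L

V dC/dt = Q(C_in − C) − k V C.
This is linear with rate a = Q/V + k = 0.0909030 min⁻¹.
C_ss = Q C_in/(Q + kV) = 1.71673 mol/L; C(t) = C_ss + (C₀ − C_ss) e^(−a t).
C(17.97) = 1.71673 + (-1.71673)·e^(−0.0909030·17.97) = 1.71673 + (-1.71673)·0.195240 = 1.38156 mol/L.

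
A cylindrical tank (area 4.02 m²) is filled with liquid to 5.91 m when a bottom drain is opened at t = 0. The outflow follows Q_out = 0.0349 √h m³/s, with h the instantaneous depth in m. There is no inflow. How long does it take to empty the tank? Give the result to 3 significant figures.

560 s

Mass balance (ρ constant): A dh/dt = −0.0349 √h.
∫ h^(−1/2) dh = −(0.0349/A) ∫ dt, giving 2√h = 2√h₀ − (0.0349/A) t.
Set h = 0: 2√h₀ = (0.0349/A) t_empty ⇒ t_empty = 2A√h₀/0.0349.
t_empty = 2·4.02·√5.91/0.0349 = 8.0400·2.4310/0.0349 = 560.05 s.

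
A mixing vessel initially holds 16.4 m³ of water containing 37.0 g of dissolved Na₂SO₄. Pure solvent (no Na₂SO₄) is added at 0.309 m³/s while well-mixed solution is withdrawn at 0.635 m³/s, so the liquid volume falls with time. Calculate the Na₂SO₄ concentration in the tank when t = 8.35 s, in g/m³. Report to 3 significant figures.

1.90 g/m³

Total volume: dV/dt = Q_in − Q_out = -0.32600 m³/s, so V(t) = 16.4 − 0.32600 t and V(8.35) = 13.678 m³.
Solute balance: dm/dt = 0 − Q_out C = −Q_out m/V(t).
dm/m = −Q_out dt/(V₀ − 0.32600 t); integrating gives ln(m/m₀) = −(Q_out/(Q_in−Q_out)) ln(V/V₀).
m = m₀ (V₀/V)^(Q_out/(Q_in−Q_out)) = 37.0 × (16.4/13.678)^(-1.9479) = 25.981 g.
C = m/V = 25.981/13.678 = 1.8995 g/m³.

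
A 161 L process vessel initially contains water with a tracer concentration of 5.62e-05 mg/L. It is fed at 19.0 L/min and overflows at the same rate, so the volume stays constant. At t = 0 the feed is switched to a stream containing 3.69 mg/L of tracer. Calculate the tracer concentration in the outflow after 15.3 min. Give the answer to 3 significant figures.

Accumulation = in − out for the solute gives V dC/dt = Q(C_in − C).
Time constant τ = V/Q = 161/19.0 = 8.4737 min.
Solution: C(t) = C_in + (C₀ − C_in) e^(−t/τ).
C(15.3) = 3.69 + (5.62e-05 − 3.69)·e^(−15.3/8.4737) = 3.69 + (-3.6899)·0.16438 = 3.0835 mg/L.

3.08 mg/L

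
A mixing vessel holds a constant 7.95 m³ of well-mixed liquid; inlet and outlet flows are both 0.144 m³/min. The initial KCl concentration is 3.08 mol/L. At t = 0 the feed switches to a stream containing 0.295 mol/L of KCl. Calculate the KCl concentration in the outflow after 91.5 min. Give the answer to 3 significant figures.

0.826 mol/L

Unsteady species balance (constant V, well mixed): V dC/dt = Q(C_in − C).
Time constant τ = V/Q = 7.95/0.144 = 55.208 min.
Solution: C(t) = C_in + (C₀ − C_in) e^(−t/τ).
C(91.5) = 0.295 + (3.08 − 0.295)·e^(−91.5/55.208) = 0.295 + (2.7850)·0.19064 = 0.82594 mol/L.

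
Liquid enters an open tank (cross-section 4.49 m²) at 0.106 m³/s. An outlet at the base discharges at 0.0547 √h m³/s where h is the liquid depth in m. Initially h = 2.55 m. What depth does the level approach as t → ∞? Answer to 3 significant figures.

3.76 m

A dh/dt = Q_in − 0.0547 √h. Steady state requires inflow = outflow:
Q_in = 0.0547 √h_ss ⇒ √h_ss = 0.106/0.0547 = 1.9378.
h_ss = 1.9378² = 3.7552 m. (Since h₀ = 2.55 m < h_ss, the level will rise toward this value.)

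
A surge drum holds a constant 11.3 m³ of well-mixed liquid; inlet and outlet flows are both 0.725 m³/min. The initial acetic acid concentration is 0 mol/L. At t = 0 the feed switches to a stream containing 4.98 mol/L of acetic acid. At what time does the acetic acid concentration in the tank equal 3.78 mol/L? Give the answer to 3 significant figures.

22.2 min

Transient balance on the dissolved component: V dC/dt = Q(C_in − C), so τ = V/Q = 15.586 min.
C(t) = C_in + (C₀ − C_in) e^(−t/τ). Set C = 3.78 and solve for t:
e^(−t/τ) = (C − C_in)/(C₀ − C_in) = (3.78 − 4.98)/(0 − 4.98) = 0.24096
t = −τ ln(…) = 15.586 × 1.4231 = 22.181 min.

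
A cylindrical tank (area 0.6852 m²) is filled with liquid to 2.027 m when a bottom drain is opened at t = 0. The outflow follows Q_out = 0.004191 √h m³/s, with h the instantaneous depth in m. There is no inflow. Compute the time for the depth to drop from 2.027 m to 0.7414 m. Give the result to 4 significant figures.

With no inflow, A dh/dt = −0.004191 √h.
∫ h^(−1/2) dh = −(0.004191/A) ∫ dt, giving 2√h = 2√h₀ − (0.004191/A) t.
t = 2A(√h₀ − √h)/0.004191 = 2·0.6852·(√2.027 − √0.7414)/0.004191
  = 1.37040 × (1.42373 − 0.861046) / 0.004191 = 183.989 s.

184.0 s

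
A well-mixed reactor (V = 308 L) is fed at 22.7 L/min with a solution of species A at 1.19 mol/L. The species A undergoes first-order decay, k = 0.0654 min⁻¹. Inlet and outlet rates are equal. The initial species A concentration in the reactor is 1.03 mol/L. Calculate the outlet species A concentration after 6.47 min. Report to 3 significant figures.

Accumulation = in − out − consumed: V dC/dt = Q C_in − Q C − k V C.
dC/dt = (Q/V) C_in − (Q/V + k) C; effective rate a = Q/V + k = 0.073701 + 0.0654 = 0.13910 min⁻¹.
C_ss = Q C_in/(Q + kV) = 0.63051 mol/L; C(t) = C_ss + (C₀ − C_ss) e^(−a t).
C(6.47) = 0.63051 + (0.39949)·e^(−0.13910·6.47) = 0.63051 + (0.39949)·0.40658 = 0.79293 mol/L.

0.793 mol/L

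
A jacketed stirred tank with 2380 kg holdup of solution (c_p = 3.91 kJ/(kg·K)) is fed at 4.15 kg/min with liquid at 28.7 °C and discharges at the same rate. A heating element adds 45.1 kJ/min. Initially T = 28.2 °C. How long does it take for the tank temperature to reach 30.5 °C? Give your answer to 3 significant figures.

693 min

Energy balance: M c_p dT/dt = ṁ c_p (T_in − T) + 45.1.
τ = M/ṁ = 573.49 min; T_ss = T_in + Q̇/(ṁ c_p) = 31.479 °C.
T(t) = T_ss + (T₀ − T_ss) e^(−t/τ). Set T = 30.5:
e^(−t/τ) = (30.5 − 31.479)/(28.2 − 31.479) = 0.29865
t = −573.49 · ln(0.29865) = 693.05 min.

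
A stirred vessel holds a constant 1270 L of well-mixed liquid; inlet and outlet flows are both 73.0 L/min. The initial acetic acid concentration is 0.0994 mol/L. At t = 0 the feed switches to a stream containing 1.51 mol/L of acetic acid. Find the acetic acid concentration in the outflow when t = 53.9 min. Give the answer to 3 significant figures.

Species balance on the tank: V dC/dt = Q(C_in − C).
Rewrite as dC/dt + C/τ = C_in/τ, τ = V/Q = 17.397 min.
This is linear first-order; C(t) = C_in + (C₀ − C_in) e^(−t/τ).
C(53.9) = 1.51 + (0.0994 − 1.51)·e^(−53.9/17.397) = 1.51 + (-1.4106)·0.045131 = 1.4463 mol/L.

1.45 mol/L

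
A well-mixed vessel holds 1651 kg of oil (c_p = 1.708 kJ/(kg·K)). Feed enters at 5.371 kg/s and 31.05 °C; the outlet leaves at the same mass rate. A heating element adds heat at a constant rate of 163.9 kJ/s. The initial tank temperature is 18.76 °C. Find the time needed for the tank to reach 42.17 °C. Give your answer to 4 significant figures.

M c_p dT/dt = ṁ c_p (T_in − T) + Q̇.
τ = M/ṁ = 307.392 s; T_ss = T_in + Q̇/(ṁ c_p) = 48.9164 °C.
T(t) = T_ss + (T₀ − T_ss) e^(−t/τ). Set T = 42.17:
e^(−t/τ) = (42.17 − 48.9164)/(18.76 − 48.9164) = 0.223713
t = −307.392 · ln(0.223713) = 460.286 s.

460.3 s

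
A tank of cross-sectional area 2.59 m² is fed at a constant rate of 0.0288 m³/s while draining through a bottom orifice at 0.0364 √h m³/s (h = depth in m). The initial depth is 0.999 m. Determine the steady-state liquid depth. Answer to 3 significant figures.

0.626 m

A dh/dt = Q_in − 0.0364 √h. Steady state requires inflow = outflow:
Q_in = 0.0364 √h_ss ⇒ √h_ss = 0.0288/0.0364 = 0.79121.
h_ss = 0.79121² = 0.62601 m. (Since h₀ = 0.999 m > h_ss, the level will fall toward this value.)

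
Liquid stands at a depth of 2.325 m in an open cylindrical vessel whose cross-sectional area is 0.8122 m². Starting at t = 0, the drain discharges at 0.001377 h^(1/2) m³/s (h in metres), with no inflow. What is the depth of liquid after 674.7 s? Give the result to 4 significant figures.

0.9079 m

Accumulation of liquid (constant cross-section A): A dh/dt = −0.001377 √h.
Separate and integrate: 2(√h − √h₀) = −(0.001377/A) t.
√h = √2.325 − 0.001377·674.7/(2·0.8122) = 1.52480 − 0.571942 = 0.952853.
h = 0.952853² = 0.907930 m.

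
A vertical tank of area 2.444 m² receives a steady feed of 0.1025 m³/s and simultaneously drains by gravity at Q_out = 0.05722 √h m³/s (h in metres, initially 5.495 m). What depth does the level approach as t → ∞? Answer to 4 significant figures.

3.209 m

A dh/dt = Q_in − 0.05722 √h. Steady state requires inflow = outflow:
Q_in = 0.05722 √h_ss ⇒ √h_ss = 0.1025/0.05722 = 1.79133.
h_ss = 1.79133² = 3.20887 m. (Since h₀ = 5.495 m > h_ss, the level will fall toward this value.)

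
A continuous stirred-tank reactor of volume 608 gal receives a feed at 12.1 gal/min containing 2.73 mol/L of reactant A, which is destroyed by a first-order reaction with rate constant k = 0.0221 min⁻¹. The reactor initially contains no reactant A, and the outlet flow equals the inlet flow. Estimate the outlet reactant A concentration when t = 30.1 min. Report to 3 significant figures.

0.928 mol/L

V dC/dt = Q(C_in − C) − k V C.
dC/dt = (Q/V) C_in − (Q/V + k) C; effective rate a = Q/V + k = 0.019901 + 0.0221 = 0.042001 min⁻¹.
C_ss = Q C_in/(Q + kV) = 1.2935 mol/L; C(t) = C_ss + (C₀ − C_ss) e^(−a t).
C(30.1) = 1.2935 + (-1.2935)·e^(−0.042001·30.1) = 1.2935 + (-1.2935)·0.28245 = 0.92818 mol/L.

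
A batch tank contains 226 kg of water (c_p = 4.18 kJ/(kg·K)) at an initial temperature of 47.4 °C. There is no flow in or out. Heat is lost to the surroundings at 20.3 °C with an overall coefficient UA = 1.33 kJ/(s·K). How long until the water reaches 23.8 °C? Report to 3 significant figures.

1450 s

M c_p dT/dt = −UA(T − T_amb).
τ = M c_p/UA = 710.29 s; T_ss = T_amb = 20.300 °C.
T(t) = T_ss + (T₀ − T_ss)e^(−t/τ); set T = 23.8:
t = −τ ln[(T − T_ss)/(T₀ − T_ss)] = −710.29 · ln(0.12915) = 1453.8 s.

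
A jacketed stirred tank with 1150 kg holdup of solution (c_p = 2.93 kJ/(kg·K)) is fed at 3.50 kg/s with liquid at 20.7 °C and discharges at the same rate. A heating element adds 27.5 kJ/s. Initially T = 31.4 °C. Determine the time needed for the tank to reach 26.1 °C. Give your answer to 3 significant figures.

First-law balance (no shaft work): M c_p dT/dt = ṁ c_p (T_in − T) + 27.5.
τ = M/ṁ = 328.57 s; T_ss = T_in + Q̇/(ṁ c_p) = 23.382 °C.
T(t) = T_ss + (T₀ − T_ss) e^(−t/τ). Set T = 26.1:
e^(−t/τ) = (26.1 − 23.382)/(31.4 − 23.382) = 0.33902
t = −328.57 · ln(0.33902) = 355.42 s.

355 s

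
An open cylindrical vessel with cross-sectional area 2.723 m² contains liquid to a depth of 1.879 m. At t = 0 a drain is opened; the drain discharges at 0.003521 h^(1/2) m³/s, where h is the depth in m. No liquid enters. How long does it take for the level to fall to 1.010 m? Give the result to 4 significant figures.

565.8 s

Volume balance on the tank: A dh/dt = −0.003521 √h.
Separate and integrate: 2(√h − √h₀) = −(0.003521/A) t.
t = 2A(√h₀ − √h)/0.003521 = 2·2.723·(√1.879 − √1.010)/0.003521
  = 5.44600 × (1.37077 − 1.00499) / 0.003521 = 565.757 s.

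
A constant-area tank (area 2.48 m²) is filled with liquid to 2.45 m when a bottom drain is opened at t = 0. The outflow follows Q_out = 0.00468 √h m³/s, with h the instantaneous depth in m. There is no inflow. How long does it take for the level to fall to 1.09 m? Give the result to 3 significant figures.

552 s

With no inflow, A dh/dt = −0.00468 √h.
This is separable: 2 d(√h)/dt = −0.00468/A, so √h = √h₀ − (0.00468/(2A)) t.
t = 2A(√h₀ − √h)/0.00468 = 2·2.48·(√2.45 − √1.09)/0.00468
  = 4.9600 × (1.5652 − 1.0440) / 0.00468 = 552.40 s.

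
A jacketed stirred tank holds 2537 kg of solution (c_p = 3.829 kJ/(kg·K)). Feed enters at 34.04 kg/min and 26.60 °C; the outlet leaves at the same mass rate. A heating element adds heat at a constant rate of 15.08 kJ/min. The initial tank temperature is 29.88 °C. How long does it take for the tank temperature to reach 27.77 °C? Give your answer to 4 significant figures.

81.91 min

Unsteady energy balance on the tank contents: M c_p dT/dt = ṁ c_p (T_in − T) + 15.08.
τ = M/ṁ = 74.5300 min; T_ss = T_in + Q̇/(ṁ c_p) = 26.7157 °C.
T(t) = T_ss + (T₀ − T_ss) e^(−t/τ). Set T = 27.77:
e^(−t/τ) = (27.77 − 26.7157)/(29.88 − 26.7157) = 0.333186
t = −74.5300 · ln(0.333186) = 81.9124 min.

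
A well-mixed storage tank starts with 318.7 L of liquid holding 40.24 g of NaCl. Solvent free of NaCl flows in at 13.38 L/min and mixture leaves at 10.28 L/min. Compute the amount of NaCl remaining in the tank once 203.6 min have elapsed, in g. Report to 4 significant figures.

1.076 g

Total volume: dV/dt = Q_in − Q_out = 3.10000 L/min, so V(t) = 318.7 + 3.10000 t and V(203.6) = 949.860 L.
No NaCl enters, so dm/dt = −Q_out · (m/V).
dm/m = −Q_out dt/(V₀ + 3.10000 t); integrating gives ln(m/m₀) = −(Q_out/(Q_in−Q_out)) ln(V/V₀).
m = m₀ (V₀/V)^(Q_out/(Q_in−Q_out)) = 40.24 × (318.7/949.860)^(3.31613) = 1.07620 g.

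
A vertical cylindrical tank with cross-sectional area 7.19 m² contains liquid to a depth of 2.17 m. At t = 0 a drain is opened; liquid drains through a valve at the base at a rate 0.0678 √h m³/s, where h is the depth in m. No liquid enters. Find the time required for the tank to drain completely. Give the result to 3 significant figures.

312 s

Volume balance on the tank: A dh/dt = −0.0678 √h.
This is separable: 2 d(√h)/dt = −0.0678/A, so √h = √h₀ − (0.0678/(2A)) t.
Tank is empty when √h = 0: t_empty = 2A√h₀/0.0678.
t_empty = 2·7.19·√2.17/0.0678 = 14.380·1.4731/0.0678 = 312.43 s.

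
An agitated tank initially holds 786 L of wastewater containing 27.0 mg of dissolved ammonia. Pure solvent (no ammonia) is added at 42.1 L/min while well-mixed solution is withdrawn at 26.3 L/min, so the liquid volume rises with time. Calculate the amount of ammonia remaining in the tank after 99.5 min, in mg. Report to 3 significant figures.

Let m(t) be the amount of ammonia. Volume: V(t) = V₀ + (Q_in − Q_out) t = 786 + 15.800 t; V(99.5) = 2358.1 L.
Species balance (pure solvent in): dm/dt = −Q_out · m/V(t).
dm/m = −Q_out dt/(V₀ + 15.800 t); integrating gives ln(m/m₀) = −(Q_out/(Q_in−Q_out)) ln(V/V₀).
m = m₀ (V₀/V)^(Q_out/(Q_in−Q_out)) = 27.0 × (786/2358.1)^(1.6646) = 4.3365 mg.

4.34 mg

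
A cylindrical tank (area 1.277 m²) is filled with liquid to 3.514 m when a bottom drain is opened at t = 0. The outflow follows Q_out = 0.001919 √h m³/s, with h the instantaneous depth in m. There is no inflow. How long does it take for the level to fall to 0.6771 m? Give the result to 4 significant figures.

1400 s

With no inflow, A dh/dt = −0.001919 √h.
∫ h^(−1/2) dh = −(0.001919/A) ∫ dt, giving 2√h = 2√h₀ − (0.001919/A) t.
t = 2A(√h₀ − √h)/0.001919 = 2·1.277·(√3.514 − √0.6771)/0.001919
  = 2.55400 × (1.87457 − 0.822861) / 0.001919 = 1399.72 s.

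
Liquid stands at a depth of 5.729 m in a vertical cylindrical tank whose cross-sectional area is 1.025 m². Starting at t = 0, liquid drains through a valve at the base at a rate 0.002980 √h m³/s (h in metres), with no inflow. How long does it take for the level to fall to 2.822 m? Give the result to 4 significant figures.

Unsteady balance on liquid volume: A dh/dt = −0.002980 √h.
Separate and integrate: 2(√h − √h₀) = −(0.002980/A) t.
t = 2A(√h₀ − √h)/0.002980 = 2·1.025·(√5.729 − √2.822)/0.002980
  = 2.05000 × (2.39353 − 1.67988) / 0.002980 = 490.935 s.

490.9 s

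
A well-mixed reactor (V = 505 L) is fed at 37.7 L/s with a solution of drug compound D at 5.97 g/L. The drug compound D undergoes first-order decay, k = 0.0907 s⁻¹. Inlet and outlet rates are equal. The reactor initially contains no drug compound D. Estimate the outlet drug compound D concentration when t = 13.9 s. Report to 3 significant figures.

2.42 g/L

Accumulation = in − out − consumed: V dC/dt = Q C_in − Q C − k V C.
dC/dt = (Q/V) C_in − (Q/V + k) C; effective rate a = Q/V + k = 0.074653 + 0.0907 = 0.16535 s⁻¹.
C_ss = Q C_in/(Q + kV) = 2.6953 g/L; C(t) = C_ss + (C₀ − C_ss) e^(−a t).
C(13.9) = 2.6953 + (-2.6953)·e^(−0.16535·13.9) = 2.6953 + (-2.6953)·0.10042 = 2.4247 g/L.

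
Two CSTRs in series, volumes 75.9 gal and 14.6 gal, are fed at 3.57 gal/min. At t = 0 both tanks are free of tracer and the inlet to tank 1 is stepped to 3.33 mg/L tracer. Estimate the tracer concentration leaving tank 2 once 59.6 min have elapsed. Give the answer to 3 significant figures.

Time constants: τᵢ = Vᵢ/Q for each well-mixed tank.
τ₁ = 75.9/3.57 = 21.261 min; τ₂ = 14.6/3.57 = 4.0896 min.
Solving the cascade with C₁(0)=C₂(0)=0 gives C₂(t) = C_in[1 − (τ₁ e^(−t/τ₁) − τ₂ e^(−t/τ₂))/(τ₁ − τ₂)].
At t = 59.6: e^(−t/τ₁) = 0.060608, e^(−t/τ₂) = 4.6864e-07.
C₂ = 3.33·[1 − (21.261·0.060608 − 4.0896·4.6864e-07)/(17.171)] = 3.33·0.92496 = 3.0801 mg/L.

3.08 mg/L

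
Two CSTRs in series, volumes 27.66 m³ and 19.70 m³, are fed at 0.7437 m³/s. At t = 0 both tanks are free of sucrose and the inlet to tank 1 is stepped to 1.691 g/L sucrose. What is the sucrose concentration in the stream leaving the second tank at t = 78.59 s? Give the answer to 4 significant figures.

Species balance on tank i: dCᵢ/dt = (Cᵢ₋₁ − Cᵢ)/τᵢ with τᵢ = Vᵢ/Q.
τ₁ = 27.66/0.7437 = 37.1924 s; τ₂ = 19.70/0.7437 = 26.4892 s.
Solving the cascade with C₁(0)=C₂(0)=0 gives C₂(t) = C_in[1 − (τ₁ e^(−t/τ₁) − τ₂ e^(−t/τ₂))/(τ₁ − τ₂)].
At t = 78.59: e^(−t/τ₁) = 0.120867, e^(−t/τ₂) = 0.0514640.
C₂ = 1.691·[1 − (37.1924·0.120867 − 26.4892·0.0514640)/(10.7032)] = 1.691·0.707370 = 1.19616 g/L.

1.196 g/L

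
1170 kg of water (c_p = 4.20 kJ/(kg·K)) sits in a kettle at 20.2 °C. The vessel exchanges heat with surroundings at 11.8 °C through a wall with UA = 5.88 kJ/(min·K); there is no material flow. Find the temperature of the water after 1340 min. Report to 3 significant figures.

Heat balance on the well-mixed liquid: M c_p dT/dt = −UA(T − T_amb).
dT/dt = (T_ss − T)/τ with T_ss = T_amb = 11.800 °C, τ = M c_p/UA = 1170·4.20/5.88 = 835.71 min.
T approaches T_ss exponentially: T(t) = T_ss + (T₀ − T_ss) e^(−t/τ).
T(1340) = 11.800 + (8.4000)·0.20121 = 13.490 °C.

13.5 °C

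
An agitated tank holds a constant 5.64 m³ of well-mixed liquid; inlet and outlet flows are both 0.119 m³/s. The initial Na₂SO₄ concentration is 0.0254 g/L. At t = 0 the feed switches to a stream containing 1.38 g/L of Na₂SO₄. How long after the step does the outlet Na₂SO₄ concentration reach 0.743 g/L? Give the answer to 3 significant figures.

Transient balance on the dissolved component: V dC/dt = Q(C_in − C), so τ = V/Q = 47.395 s.
C(t) = C_in + (C₀ − C_in) e^(−t/τ). Set C = 0.743 and solve for t:
e^(−t/τ) = (C − C_in)/(C₀ − C_in) = (0.743 − 1.38)/(0.0254 − 1.38) = 0.47025
t = −τ ln(…) = 47.395 × 0.75449 = 35.759 s.

35.8 s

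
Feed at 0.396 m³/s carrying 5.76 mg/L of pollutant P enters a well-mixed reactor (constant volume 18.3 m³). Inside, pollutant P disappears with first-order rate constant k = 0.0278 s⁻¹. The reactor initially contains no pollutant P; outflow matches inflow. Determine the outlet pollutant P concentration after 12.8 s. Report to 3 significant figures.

Accumulation = in − out − consumed: V dC/dt = Q C_in − Q C − k V C.
dC/dt = (Q/V) C_in − (Q/V + k) C; effective rate a = Q/V + k = 0.021639 + 0.0278 = 0.049439 s⁻¹.
C_ss = Q C_in/(Q + kV) = 2.5211 mg/L; C(t) = C_ss + (C₀ − C_ss) e^(−a t).
C(12.8) = 2.5211 + (-2.5211)·e^(−0.049439·12.8) = 2.5211 + (-2.5211)·0.53109 = 1.1822 mg/L.

1.18 mg/L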